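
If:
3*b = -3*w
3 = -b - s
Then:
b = -w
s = w - 3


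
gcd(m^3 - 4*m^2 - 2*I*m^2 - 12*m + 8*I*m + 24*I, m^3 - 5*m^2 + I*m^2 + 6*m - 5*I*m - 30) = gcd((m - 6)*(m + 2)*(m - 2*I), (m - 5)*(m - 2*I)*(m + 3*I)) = m - 2*I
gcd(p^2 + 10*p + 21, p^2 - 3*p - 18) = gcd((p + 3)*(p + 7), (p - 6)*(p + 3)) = p + 3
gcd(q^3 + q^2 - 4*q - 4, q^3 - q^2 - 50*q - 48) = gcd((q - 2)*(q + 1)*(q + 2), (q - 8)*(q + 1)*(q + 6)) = q + 1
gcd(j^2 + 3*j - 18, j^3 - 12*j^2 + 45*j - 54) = j - 3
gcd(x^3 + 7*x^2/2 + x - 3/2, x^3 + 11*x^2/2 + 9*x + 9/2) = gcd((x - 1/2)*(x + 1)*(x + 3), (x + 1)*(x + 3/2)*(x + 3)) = x^2 + 4*x + 3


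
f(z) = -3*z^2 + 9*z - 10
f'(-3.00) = 27.00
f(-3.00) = -64.00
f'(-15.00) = 99.00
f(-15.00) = -820.00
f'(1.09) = 2.46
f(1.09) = -3.75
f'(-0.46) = 11.76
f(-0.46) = -14.77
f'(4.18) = -16.08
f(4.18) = -24.80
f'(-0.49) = 11.94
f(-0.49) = -15.13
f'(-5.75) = 43.50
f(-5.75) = -160.94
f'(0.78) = 4.32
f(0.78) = -4.81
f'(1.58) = -0.48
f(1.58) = -3.27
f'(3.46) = -11.76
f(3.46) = -14.77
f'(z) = 9 - 6*z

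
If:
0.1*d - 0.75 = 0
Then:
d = 7.50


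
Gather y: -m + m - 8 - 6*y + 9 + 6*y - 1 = 0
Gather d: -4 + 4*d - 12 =4*d - 16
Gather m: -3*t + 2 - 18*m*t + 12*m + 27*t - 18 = m*(12 - 18*t) + 24*t - 16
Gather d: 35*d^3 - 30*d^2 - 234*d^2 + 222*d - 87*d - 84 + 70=35*d^3 - 264*d^2 + 135*d - 14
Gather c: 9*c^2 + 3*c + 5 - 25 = 9*c^2 + 3*c - 20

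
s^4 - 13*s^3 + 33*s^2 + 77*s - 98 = (s - 7)^2*(s - 1)*(s + 2)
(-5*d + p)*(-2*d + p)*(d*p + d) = 10*d^3*p + 10*d^3 - 7*d^2*p^2 - 7*d^2*p + d*p^3 + d*p^2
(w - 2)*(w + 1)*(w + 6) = w^3 + 5*w^2 - 8*w - 12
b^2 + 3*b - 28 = (b - 4)*(b + 7)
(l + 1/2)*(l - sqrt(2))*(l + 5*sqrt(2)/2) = l^3 + l^2/2 + 3*sqrt(2)*l^2/2 - 5*l + 3*sqrt(2)*l/4 - 5/2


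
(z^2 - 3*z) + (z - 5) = z^2 - 2*z - 5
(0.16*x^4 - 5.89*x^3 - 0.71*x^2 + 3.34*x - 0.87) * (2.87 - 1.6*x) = -0.256*x^5 + 9.8832*x^4 - 15.7683*x^3 - 7.3817*x^2 + 10.9778*x - 2.4969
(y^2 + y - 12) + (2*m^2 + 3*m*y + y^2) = 2*m^2 + 3*m*y + 2*y^2 + y - 12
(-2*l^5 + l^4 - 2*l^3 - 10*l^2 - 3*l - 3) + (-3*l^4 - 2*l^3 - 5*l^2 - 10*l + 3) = -2*l^5 - 2*l^4 - 4*l^3 - 15*l^2 - 13*l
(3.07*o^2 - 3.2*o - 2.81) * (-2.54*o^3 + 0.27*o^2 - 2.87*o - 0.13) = -7.7978*o^5 + 8.9569*o^4 - 2.5375*o^3 + 8.0262*o^2 + 8.4807*o + 0.3653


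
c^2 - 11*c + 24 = (c - 8)*(c - 3)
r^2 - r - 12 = (r - 4)*(r + 3)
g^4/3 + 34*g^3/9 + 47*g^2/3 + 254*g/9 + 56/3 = (g/3 + 1)*(g + 2)*(g + 7/3)*(g + 4)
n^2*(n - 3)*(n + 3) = n^4 - 9*n^2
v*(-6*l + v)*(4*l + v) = -24*l^2*v - 2*l*v^2 + v^3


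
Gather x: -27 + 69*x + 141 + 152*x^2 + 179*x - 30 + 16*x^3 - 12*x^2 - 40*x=16*x^3 + 140*x^2 + 208*x + 84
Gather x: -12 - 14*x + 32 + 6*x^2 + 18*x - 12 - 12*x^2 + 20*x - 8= -6*x^2 + 24*x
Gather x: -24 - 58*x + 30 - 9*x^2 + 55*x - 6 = -9*x^2 - 3*x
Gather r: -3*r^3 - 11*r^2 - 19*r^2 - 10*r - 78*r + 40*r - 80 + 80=-3*r^3 - 30*r^2 - 48*r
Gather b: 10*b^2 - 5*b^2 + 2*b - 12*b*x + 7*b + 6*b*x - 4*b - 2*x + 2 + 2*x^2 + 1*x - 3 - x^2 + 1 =5*b^2 + b*(5 - 6*x) + x^2 - x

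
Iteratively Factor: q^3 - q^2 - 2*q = (q - 2)*(q^2 + q) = q*(q - 2)*(q + 1)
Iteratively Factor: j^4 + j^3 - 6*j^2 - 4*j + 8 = (j - 1)*(j^3 + 2*j^2 - 4*j - 8) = (j - 1)*(j + 2)*(j^2 - 4) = (j - 2)*(j - 1)*(j + 2)*(j + 2)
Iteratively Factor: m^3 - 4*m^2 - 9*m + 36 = (m - 3)*(m^2 - m - 12) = (m - 4)*(m - 3)*(m + 3)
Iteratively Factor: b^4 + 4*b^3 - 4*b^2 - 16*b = (b)*(b^3 + 4*b^2 - 4*b - 16) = b*(b + 4)*(b^2 - 4) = b*(b + 2)*(b + 4)*(b - 2)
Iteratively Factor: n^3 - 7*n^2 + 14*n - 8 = (n - 4)*(n^2 - 3*n + 2) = (n - 4)*(n - 1)*(n - 2)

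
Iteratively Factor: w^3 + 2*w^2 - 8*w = (w + 4)*(w^2 - 2*w) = (w - 2)*(w + 4)*(w)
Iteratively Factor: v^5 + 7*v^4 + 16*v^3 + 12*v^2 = (v + 2)*(v^4 + 5*v^3 + 6*v^2) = v*(v + 2)*(v^3 + 5*v^2 + 6*v) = v*(v + 2)^2*(v^2 + 3*v) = v^2*(v + 2)^2*(v + 3)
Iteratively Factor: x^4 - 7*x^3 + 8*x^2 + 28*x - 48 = (x - 4)*(x^3 - 3*x^2 - 4*x + 12) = (x - 4)*(x - 3)*(x^2 - 4) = (x - 4)*(x - 3)*(x - 2)*(x + 2)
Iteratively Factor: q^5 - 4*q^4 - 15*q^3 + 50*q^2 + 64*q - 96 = (q - 4)*(q^4 - 15*q^2 - 10*q + 24) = (q - 4)*(q + 2)*(q^3 - 2*q^2 - 11*q + 12) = (q - 4)*(q + 2)*(q + 3)*(q^2 - 5*q + 4) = (q - 4)^2*(q + 2)*(q + 3)*(q - 1)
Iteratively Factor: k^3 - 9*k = (k)*(k^2 - 9) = k*(k + 3)*(k - 3)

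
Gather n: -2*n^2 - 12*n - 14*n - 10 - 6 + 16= -2*n^2 - 26*n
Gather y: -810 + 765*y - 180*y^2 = -180*y^2 + 765*y - 810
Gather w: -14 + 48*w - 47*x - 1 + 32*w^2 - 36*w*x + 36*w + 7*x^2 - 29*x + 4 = 32*w^2 + w*(84 - 36*x) + 7*x^2 - 76*x - 11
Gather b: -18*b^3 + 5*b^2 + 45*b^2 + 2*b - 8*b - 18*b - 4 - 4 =-18*b^3 + 50*b^2 - 24*b - 8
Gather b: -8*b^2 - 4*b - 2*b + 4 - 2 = -8*b^2 - 6*b + 2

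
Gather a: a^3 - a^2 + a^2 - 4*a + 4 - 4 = a^3 - 4*a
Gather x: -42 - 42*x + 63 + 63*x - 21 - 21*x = 0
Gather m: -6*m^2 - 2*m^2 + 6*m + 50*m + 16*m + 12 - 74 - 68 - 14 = -8*m^2 + 72*m - 144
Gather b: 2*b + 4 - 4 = 2*b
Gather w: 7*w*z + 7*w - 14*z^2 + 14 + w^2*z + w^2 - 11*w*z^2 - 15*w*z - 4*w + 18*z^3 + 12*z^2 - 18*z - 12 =w^2*(z + 1) + w*(-11*z^2 - 8*z + 3) + 18*z^3 - 2*z^2 - 18*z + 2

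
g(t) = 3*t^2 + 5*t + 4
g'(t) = 6*t + 5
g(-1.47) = 3.13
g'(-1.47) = -3.82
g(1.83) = 23.20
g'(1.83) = 15.98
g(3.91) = 69.41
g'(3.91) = 28.46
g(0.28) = 5.64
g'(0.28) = 6.68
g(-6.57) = 100.64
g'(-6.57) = -34.42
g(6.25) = 152.44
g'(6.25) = 42.50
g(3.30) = 53.17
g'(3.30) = 24.80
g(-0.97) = 1.97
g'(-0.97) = -0.82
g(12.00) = 496.00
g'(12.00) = 77.00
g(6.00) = 142.00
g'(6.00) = 41.00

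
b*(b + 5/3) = b^2 + 5*b/3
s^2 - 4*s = s*(s - 4)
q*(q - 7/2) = q^2 - 7*q/2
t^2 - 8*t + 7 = (t - 7)*(t - 1)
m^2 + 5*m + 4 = (m + 1)*(m + 4)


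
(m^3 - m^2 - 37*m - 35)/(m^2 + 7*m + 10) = (m^2 - 6*m - 7)/(m + 2)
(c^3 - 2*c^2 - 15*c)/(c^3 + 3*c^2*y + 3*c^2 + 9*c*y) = (c - 5)/(c + 3*y)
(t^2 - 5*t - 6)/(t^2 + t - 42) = (t + 1)/(t + 7)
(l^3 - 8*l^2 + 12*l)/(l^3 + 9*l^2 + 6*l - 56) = l*(l - 6)/(l^2 + 11*l + 28)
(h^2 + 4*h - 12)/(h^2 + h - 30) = (h - 2)/(h - 5)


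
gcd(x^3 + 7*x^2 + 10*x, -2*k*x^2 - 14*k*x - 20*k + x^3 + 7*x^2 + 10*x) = x^2 + 7*x + 10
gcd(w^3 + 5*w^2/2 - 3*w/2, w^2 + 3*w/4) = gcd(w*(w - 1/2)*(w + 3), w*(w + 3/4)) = w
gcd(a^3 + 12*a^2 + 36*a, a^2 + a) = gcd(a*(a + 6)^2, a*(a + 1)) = a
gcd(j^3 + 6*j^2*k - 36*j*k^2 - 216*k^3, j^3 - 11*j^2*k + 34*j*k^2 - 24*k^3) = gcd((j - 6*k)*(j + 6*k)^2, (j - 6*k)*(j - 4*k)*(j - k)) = j - 6*k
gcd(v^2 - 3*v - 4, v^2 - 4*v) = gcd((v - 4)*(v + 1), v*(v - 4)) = v - 4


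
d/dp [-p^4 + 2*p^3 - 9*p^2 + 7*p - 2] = -4*p^3 + 6*p^2 - 18*p + 7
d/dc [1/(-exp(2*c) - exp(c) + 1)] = (2*exp(c) + 1)*exp(c)/(exp(2*c) + exp(c) - 1)^2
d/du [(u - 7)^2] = 2*u - 14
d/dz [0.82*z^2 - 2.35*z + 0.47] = 1.64*z - 2.35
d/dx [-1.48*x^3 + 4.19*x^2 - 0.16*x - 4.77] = -4.44*x^2 + 8.38*x - 0.16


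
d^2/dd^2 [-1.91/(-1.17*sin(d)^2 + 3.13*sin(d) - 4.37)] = (-10.458396*sin(d)^4 + 20.983833*sin(d)^3 + 36.038071*sin(d)^2 - 68.092837*sin(d) + 17.89288)/(1.17*sin(d)^2 - 3.13*sin(d) + 4.37)^3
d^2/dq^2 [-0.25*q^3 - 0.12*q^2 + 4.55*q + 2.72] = -1.5*q - 0.24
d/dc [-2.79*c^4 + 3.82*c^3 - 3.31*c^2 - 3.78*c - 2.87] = -11.16*c^3 + 11.46*c^2 - 6.62*c - 3.78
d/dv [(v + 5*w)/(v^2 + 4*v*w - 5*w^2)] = -1/(v^2 - 2*v*w + w^2)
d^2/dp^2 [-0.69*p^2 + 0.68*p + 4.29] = -1.38000000000000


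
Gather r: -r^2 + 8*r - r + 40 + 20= -r^2 + 7*r + 60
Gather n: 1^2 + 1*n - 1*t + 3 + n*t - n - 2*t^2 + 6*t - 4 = n*t - 2*t^2 + 5*t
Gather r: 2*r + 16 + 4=2*r + 20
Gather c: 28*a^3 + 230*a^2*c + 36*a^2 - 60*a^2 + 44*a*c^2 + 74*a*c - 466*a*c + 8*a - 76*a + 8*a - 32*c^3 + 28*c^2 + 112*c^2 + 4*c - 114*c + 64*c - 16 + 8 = 28*a^3 - 24*a^2 - 60*a - 32*c^3 + c^2*(44*a + 140) + c*(230*a^2 - 392*a - 46) - 8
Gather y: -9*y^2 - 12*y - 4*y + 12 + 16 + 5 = -9*y^2 - 16*y + 33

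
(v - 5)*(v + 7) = v^2 + 2*v - 35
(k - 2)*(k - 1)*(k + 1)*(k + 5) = k^4 + 3*k^3 - 11*k^2 - 3*k + 10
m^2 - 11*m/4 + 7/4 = (m - 7/4)*(m - 1)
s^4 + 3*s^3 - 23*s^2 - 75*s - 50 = (s - 5)*(s + 1)*(s + 2)*(s + 5)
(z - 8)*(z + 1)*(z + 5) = z^3 - 2*z^2 - 43*z - 40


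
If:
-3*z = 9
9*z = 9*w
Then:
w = -3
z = -3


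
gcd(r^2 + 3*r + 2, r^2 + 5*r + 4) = r + 1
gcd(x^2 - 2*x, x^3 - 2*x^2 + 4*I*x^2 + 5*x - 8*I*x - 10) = x - 2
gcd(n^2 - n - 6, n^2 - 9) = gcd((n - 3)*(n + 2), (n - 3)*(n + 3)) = n - 3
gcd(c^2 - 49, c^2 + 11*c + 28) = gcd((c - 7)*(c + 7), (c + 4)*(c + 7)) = c + 7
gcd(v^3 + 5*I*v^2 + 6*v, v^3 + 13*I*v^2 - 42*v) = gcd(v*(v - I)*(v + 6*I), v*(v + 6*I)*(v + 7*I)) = v^2 + 6*I*v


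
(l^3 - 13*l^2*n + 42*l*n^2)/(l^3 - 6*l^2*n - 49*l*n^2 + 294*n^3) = l/(l + 7*n)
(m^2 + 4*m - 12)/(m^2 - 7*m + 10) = (m + 6)/(m - 5)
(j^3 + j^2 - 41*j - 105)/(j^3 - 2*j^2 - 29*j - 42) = (j + 5)/(j + 2)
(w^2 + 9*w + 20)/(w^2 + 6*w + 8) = (w + 5)/(w + 2)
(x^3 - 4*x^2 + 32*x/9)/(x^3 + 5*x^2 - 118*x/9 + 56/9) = x*(3*x - 8)/(3*x^2 + 19*x - 14)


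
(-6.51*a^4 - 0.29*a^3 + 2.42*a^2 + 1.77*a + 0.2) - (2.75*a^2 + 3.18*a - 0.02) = -6.51*a^4 - 0.29*a^3 - 0.33*a^2 - 1.41*a + 0.22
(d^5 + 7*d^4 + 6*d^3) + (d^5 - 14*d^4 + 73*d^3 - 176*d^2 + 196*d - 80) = 2*d^5 - 7*d^4 + 79*d^3 - 176*d^2 + 196*d - 80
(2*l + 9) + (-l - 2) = l + 7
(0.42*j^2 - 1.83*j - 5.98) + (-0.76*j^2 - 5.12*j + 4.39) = -0.34*j^2 - 6.95*j - 1.59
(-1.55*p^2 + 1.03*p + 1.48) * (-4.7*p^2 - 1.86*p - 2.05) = 7.285*p^4 - 1.958*p^3 - 5.6943*p^2 - 4.8643*p - 3.034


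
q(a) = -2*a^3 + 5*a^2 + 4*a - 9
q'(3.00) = -20.00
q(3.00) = -6.00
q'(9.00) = -392.00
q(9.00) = -1026.00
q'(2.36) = -5.82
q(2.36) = 2.00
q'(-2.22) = -47.77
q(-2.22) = 28.64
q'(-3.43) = -100.89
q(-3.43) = 116.81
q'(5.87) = -144.04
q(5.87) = -217.76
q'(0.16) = 5.45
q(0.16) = -8.24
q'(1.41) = 6.17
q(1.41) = 0.97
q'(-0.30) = 0.46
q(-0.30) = -9.70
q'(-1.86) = -35.36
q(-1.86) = 13.73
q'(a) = -6*a^2 + 10*a + 4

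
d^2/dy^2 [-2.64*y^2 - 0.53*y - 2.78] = -5.28000000000000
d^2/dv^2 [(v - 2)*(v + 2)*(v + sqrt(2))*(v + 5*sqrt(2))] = 12*v^2 + 36*sqrt(2)*v + 12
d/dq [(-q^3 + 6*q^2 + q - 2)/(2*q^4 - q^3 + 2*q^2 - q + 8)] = 2*(q^6 - 12*q^5 - q^4 + 10*q^3 - 19*q^2 + 52*q + 3)/(4*q^8 - 4*q^7 + 9*q^6 - 8*q^5 + 38*q^4 - 20*q^3 + 33*q^2 - 16*q + 64)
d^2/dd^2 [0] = 0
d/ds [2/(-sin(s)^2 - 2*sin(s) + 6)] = 4*(sin(s) + 1)*cos(s)/(sin(s)^2 + 2*sin(s) - 6)^2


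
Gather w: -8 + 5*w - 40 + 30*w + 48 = 35*w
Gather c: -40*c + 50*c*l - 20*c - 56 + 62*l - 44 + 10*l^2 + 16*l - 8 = c*(50*l - 60) + 10*l^2 + 78*l - 108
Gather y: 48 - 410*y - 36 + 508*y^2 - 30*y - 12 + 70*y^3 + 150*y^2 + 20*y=70*y^3 + 658*y^2 - 420*y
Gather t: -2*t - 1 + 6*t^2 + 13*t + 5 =6*t^2 + 11*t + 4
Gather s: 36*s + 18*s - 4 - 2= 54*s - 6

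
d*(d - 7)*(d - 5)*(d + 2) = d^4 - 10*d^3 + 11*d^2 + 70*d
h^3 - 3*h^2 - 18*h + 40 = (h - 5)*(h - 2)*(h + 4)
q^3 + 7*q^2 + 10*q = q*(q + 2)*(q + 5)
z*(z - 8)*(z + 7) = z^3 - z^2 - 56*z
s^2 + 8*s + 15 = (s + 3)*(s + 5)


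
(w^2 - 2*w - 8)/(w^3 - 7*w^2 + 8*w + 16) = (w + 2)/(w^2 - 3*w - 4)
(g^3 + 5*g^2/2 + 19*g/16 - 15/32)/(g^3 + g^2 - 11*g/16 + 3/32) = (4*g + 5)/(4*g - 1)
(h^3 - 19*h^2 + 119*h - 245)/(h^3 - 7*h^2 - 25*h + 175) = (h - 7)/(h + 5)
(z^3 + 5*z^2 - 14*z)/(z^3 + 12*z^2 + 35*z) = (z - 2)/(z + 5)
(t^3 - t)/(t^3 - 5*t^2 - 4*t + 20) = (t^3 - t)/(t^3 - 5*t^2 - 4*t + 20)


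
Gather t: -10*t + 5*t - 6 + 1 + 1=-5*t - 4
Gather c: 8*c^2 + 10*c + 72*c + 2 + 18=8*c^2 + 82*c + 20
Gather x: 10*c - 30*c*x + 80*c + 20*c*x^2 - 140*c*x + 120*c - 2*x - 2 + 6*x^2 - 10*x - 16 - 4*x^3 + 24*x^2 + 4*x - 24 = 210*c - 4*x^3 + x^2*(20*c + 30) + x*(-170*c - 8) - 42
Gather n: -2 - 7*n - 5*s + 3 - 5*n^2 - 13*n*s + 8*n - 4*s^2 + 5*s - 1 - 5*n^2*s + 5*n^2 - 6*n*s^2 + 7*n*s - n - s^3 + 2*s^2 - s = -5*n^2*s + n*(-6*s^2 - 6*s) - s^3 - 2*s^2 - s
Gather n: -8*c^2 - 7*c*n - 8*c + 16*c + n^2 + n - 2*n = -8*c^2 + 8*c + n^2 + n*(-7*c - 1)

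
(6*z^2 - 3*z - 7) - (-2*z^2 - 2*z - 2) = 8*z^2 - z - 5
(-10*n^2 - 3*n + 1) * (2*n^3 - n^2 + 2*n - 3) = -20*n^5 + 4*n^4 - 15*n^3 + 23*n^2 + 11*n - 3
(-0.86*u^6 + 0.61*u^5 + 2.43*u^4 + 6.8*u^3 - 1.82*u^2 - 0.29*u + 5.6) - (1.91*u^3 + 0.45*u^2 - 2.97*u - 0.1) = -0.86*u^6 + 0.61*u^5 + 2.43*u^4 + 4.89*u^3 - 2.27*u^2 + 2.68*u + 5.7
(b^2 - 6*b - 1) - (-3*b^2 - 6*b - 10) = 4*b^2 + 9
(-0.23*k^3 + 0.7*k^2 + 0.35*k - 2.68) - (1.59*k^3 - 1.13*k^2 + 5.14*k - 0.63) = -1.82*k^3 + 1.83*k^2 - 4.79*k - 2.05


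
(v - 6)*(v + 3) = v^2 - 3*v - 18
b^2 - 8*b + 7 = (b - 7)*(b - 1)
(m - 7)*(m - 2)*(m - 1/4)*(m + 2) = m^4 - 29*m^3/4 - 9*m^2/4 + 29*m - 7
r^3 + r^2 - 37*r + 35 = (r - 5)*(r - 1)*(r + 7)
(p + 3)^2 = p^2 + 6*p + 9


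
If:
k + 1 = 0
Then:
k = -1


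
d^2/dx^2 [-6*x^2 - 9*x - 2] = -12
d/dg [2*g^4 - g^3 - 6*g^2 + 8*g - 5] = 8*g^3 - 3*g^2 - 12*g + 8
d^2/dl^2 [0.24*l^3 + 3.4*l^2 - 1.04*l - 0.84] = 1.44*l + 6.8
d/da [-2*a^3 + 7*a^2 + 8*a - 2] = -6*a^2 + 14*a + 8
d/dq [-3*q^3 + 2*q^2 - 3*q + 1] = -9*q^2 + 4*q - 3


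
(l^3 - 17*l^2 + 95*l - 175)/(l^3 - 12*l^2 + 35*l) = (l - 5)/l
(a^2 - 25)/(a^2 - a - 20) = (a + 5)/(a + 4)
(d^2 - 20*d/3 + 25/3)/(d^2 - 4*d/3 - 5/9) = 3*(d - 5)/(3*d + 1)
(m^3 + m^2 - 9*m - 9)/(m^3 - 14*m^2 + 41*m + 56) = (m^2 - 9)/(m^2 - 15*m + 56)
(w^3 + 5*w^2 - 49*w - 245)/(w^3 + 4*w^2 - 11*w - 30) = (w^2 - 49)/(w^2 - w - 6)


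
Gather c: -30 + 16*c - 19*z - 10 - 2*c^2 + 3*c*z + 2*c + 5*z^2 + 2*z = -2*c^2 + c*(3*z + 18) + 5*z^2 - 17*z - 40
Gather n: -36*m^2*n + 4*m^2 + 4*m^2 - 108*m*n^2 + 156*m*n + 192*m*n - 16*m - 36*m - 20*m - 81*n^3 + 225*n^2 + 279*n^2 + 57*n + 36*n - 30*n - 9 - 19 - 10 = 8*m^2 - 72*m - 81*n^3 + n^2*(504 - 108*m) + n*(-36*m^2 + 348*m + 63) - 38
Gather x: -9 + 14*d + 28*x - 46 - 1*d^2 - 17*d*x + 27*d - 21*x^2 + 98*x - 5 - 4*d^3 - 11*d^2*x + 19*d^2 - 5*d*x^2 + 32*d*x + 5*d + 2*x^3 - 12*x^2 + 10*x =-4*d^3 + 18*d^2 + 46*d + 2*x^3 + x^2*(-5*d - 33) + x*(-11*d^2 + 15*d + 136) - 60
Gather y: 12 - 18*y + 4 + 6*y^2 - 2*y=6*y^2 - 20*y + 16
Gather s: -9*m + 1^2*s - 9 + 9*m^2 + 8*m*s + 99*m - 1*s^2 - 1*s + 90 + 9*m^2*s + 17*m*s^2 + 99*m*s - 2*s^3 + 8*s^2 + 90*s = 9*m^2 + 90*m - 2*s^3 + s^2*(17*m + 7) + s*(9*m^2 + 107*m + 90) + 81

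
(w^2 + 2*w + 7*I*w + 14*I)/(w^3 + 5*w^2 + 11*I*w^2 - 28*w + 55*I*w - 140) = (w + 2)/(w^2 + w*(5 + 4*I) + 20*I)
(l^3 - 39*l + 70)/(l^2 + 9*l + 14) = (l^2 - 7*l + 10)/(l + 2)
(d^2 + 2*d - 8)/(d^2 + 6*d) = (d^2 + 2*d - 8)/(d*(d + 6))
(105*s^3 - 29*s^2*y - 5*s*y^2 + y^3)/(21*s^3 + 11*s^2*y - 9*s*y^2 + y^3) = (5*s + y)/(s + y)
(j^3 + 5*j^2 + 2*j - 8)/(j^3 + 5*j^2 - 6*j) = (j^2 + 6*j + 8)/(j*(j + 6))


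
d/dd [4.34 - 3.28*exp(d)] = -3.28*exp(d)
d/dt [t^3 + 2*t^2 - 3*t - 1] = 3*t^2 + 4*t - 3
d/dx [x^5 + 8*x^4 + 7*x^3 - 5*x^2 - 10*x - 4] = 5*x^4 + 32*x^3 + 21*x^2 - 10*x - 10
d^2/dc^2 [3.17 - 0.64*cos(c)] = 0.64*cos(c)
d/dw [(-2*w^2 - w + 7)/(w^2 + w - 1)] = (-w^2 - 10*w - 6)/(w^4 + 2*w^3 - w^2 - 2*w + 1)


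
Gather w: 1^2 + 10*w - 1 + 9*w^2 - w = 9*w^2 + 9*w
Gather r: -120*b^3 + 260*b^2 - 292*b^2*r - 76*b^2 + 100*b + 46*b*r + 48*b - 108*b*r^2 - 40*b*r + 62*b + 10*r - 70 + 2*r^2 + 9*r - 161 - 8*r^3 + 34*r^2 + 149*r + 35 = -120*b^3 + 184*b^2 + 210*b - 8*r^3 + r^2*(36 - 108*b) + r*(-292*b^2 + 6*b + 168) - 196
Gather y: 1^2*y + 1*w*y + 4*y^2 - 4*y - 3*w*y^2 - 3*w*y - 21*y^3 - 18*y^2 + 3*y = -2*w*y - 21*y^3 + y^2*(-3*w - 14)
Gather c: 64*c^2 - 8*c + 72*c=64*c^2 + 64*c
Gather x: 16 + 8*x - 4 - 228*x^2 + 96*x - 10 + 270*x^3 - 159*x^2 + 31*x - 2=270*x^3 - 387*x^2 + 135*x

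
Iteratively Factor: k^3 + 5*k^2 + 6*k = (k)*(k^2 + 5*k + 6) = k*(k + 2)*(k + 3)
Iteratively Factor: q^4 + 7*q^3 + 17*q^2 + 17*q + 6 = (q + 3)*(q^3 + 4*q^2 + 5*q + 2) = (q + 2)*(q + 3)*(q^2 + 2*q + 1) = (q + 1)*(q + 2)*(q + 3)*(q + 1)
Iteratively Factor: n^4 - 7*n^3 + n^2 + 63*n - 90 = (n - 5)*(n^3 - 2*n^2 - 9*n + 18) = (n - 5)*(n - 3)*(n^2 + n - 6) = (n - 5)*(n - 3)*(n - 2)*(n + 3)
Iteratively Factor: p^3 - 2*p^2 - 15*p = (p - 5)*(p^2 + 3*p) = p*(p - 5)*(p + 3)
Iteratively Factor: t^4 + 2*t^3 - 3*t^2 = (t + 3)*(t^3 - t^2) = t*(t + 3)*(t^2 - t) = t*(t - 1)*(t + 3)*(t)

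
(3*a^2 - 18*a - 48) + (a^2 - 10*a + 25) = 4*a^2 - 28*a - 23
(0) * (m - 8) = 0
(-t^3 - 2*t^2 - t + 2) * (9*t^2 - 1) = -9*t^5 - 18*t^4 - 8*t^3 + 20*t^2 + t - 2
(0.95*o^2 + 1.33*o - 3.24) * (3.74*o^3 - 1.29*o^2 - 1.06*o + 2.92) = 3.553*o^5 + 3.7487*o^4 - 14.8403*o^3 + 5.5438*o^2 + 7.318*o - 9.4608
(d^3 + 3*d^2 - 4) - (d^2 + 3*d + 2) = d^3 + 2*d^2 - 3*d - 6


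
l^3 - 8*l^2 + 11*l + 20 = (l - 5)*(l - 4)*(l + 1)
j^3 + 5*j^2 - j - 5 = (j - 1)*(j + 1)*(j + 5)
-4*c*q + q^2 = q*(-4*c + q)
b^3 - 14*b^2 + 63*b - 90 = (b - 6)*(b - 5)*(b - 3)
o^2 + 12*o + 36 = (o + 6)^2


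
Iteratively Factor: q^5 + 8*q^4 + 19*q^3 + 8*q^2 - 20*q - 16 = (q - 1)*(q^4 + 9*q^3 + 28*q^2 + 36*q + 16) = (q - 1)*(q + 1)*(q^3 + 8*q^2 + 20*q + 16) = (q - 1)*(q + 1)*(q + 2)*(q^2 + 6*q + 8) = (q - 1)*(q + 1)*(q + 2)*(q + 4)*(q + 2)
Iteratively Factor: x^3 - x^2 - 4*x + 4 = (x - 2)*(x^2 + x - 2) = (x - 2)*(x - 1)*(x + 2)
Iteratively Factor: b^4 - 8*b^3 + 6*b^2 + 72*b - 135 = (b - 3)*(b^3 - 5*b^2 - 9*b + 45) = (b - 3)*(b + 3)*(b^2 - 8*b + 15) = (b - 5)*(b - 3)*(b + 3)*(b - 3)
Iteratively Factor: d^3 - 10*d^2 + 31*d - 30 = (d - 3)*(d^2 - 7*d + 10) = (d - 5)*(d - 3)*(d - 2)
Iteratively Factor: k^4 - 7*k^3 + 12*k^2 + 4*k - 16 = (k - 4)*(k^3 - 3*k^2 + 4) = (k - 4)*(k - 2)*(k^2 - k - 2) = (k - 4)*(k - 2)^2*(k + 1)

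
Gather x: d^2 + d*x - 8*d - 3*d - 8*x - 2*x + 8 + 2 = d^2 - 11*d + x*(d - 10) + 10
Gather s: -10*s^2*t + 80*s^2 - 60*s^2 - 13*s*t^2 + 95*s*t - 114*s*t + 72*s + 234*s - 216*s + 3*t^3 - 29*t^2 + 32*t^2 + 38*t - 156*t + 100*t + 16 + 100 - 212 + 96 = s^2*(20 - 10*t) + s*(-13*t^2 - 19*t + 90) + 3*t^3 + 3*t^2 - 18*t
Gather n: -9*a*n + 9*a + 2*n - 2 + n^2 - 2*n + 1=-9*a*n + 9*a + n^2 - 1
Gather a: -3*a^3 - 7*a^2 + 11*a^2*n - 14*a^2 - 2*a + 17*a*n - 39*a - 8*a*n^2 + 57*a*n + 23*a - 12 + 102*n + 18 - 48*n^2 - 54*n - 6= -3*a^3 + a^2*(11*n - 21) + a*(-8*n^2 + 74*n - 18) - 48*n^2 + 48*n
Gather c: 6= 6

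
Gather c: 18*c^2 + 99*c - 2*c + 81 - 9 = 18*c^2 + 97*c + 72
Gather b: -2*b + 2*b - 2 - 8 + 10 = 0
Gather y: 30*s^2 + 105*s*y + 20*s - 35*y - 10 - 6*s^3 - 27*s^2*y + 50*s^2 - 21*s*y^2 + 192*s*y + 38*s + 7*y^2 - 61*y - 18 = -6*s^3 + 80*s^2 + 58*s + y^2*(7 - 21*s) + y*(-27*s^2 + 297*s - 96) - 28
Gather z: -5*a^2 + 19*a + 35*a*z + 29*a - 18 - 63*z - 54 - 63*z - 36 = -5*a^2 + 48*a + z*(35*a - 126) - 108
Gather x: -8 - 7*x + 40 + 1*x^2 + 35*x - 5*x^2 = -4*x^2 + 28*x + 32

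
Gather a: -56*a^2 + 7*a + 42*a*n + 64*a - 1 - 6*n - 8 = -56*a^2 + a*(42*n + 71) - 6*n - 9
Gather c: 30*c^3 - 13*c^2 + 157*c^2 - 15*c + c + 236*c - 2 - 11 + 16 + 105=30*c^3 + 144*c^2 + 222*c + 108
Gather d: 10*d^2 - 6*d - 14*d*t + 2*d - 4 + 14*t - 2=10*d^2 + d*(-14*t - 4) + 14*t - 6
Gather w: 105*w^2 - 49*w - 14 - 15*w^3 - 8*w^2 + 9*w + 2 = -15*w^3 + 97*w^2 - 40*w - 12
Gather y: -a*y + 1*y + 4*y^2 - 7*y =4*y^2 + y*(-a - 6)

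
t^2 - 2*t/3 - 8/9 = (t - 4/3)*(t + 2/3)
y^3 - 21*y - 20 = (y - 5)*(y + 1)*(y + 4)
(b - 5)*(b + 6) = b^2 + b - 30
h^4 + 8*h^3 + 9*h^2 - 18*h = h*(h - 1)*(h + 3)*(h + 6)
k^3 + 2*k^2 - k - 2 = (k - 1)*(k + 1)*(k + 2)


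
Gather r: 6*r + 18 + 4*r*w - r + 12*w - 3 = r*(4*w + 5) + 12*w + 15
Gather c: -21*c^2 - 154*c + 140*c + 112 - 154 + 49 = -21*c^2 - 14*c + 7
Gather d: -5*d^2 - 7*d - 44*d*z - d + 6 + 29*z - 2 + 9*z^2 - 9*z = -5*d^2 + d*(-44*z - 8) + 9*z^2 + 20*z + 4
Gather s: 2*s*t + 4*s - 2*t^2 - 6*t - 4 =s*(2*t + 4) - 2*t^2 - 6*t - 4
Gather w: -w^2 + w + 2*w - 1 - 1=-w^2 + 3*w - 2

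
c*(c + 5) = c^2 + 5*c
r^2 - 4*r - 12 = (r - 6)*(r + 2)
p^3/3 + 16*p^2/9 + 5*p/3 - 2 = (p/3 + 1)*(p - 2/3)*(p + 3)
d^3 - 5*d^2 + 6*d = d*(d - 3)*(d - 2)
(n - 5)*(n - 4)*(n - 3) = n^3 - 12*n^2 + 47*n - 60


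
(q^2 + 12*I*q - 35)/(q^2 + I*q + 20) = (q + 7*I)/(q - 4*I)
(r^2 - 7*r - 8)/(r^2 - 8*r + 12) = (r^2 - 7*r - 8)/(r^2 - 8*r + 12)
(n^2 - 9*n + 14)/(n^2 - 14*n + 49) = (n - 2)/(n - 7)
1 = 1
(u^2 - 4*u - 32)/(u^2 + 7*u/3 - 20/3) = 3*(u - 8)/(3*u - 5)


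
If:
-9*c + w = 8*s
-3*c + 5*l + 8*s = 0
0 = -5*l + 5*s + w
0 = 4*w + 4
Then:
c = -7/47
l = -37/235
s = 2/47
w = -1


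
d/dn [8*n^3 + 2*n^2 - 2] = 4*n*(6*n + 1)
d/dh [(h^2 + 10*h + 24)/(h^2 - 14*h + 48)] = 24*(-h^2 + 2*h + 34)/(h^4 - 28*h^3 + 292*h^2 - 1344*h + 2304)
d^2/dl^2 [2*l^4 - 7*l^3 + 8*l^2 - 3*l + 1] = 24*l^2 - 42*l + 16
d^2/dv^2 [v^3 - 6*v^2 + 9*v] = 6*v - 12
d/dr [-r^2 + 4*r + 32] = 4 - 2*r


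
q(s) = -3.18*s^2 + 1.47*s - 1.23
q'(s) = 1.47 - 6.36*s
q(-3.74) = -51.21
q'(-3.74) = 25.26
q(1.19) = -3.98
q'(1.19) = -6.10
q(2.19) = -13.26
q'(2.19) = -12.46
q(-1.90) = -15.50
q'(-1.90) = 13.55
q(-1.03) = -6.12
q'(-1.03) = 8.02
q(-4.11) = -60.99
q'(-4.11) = 27.61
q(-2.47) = -24.26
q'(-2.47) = 17.18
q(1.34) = -4.97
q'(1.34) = -7.05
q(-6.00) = -124.53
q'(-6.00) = 39.63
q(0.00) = -1.23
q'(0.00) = 1.47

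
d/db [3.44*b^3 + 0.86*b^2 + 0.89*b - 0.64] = 10.32*b^2 + 1.72*b + 0.89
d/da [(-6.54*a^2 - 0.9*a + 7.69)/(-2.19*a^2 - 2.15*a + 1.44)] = (12.09*a^2 + 14.847*a + 15.2375)/(4.7961*a^4 + 9.417*a^3 - 1.6847*a^2 - 6.192*a + 2.0736)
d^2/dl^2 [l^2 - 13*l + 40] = 2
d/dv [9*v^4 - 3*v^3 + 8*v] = 36*v^3 - 9*v^2 + 8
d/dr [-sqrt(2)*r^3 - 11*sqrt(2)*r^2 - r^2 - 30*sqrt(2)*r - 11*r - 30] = -3*sqrt(2)*r^2 - 22*sqrt(2)*r - 2*r - 30*sqrt(2) - 11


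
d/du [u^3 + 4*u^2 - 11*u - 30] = 3*u^2 + 8*u - 11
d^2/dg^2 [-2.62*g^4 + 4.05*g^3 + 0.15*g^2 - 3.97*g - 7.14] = -31.44*g^2 + 24.3*g + 0.3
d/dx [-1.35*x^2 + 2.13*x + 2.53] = 2.13 - 2.7*x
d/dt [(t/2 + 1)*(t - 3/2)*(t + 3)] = 3*t^2/2 + 7*t/2 - 3/4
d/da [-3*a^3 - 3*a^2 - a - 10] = -9*a^2 - 6*a - 1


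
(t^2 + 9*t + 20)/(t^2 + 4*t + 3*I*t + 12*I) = (t + 5)/(t + 3*I)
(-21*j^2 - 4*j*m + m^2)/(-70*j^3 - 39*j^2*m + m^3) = (3*j + m)/(10*j^2 + 7*j*m + m^2)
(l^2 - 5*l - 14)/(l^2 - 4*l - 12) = (l - 7)/(l - 6)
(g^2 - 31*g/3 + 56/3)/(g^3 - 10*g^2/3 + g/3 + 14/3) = (g - 8)/(g^2 - g - 2)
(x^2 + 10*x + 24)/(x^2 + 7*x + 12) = (x + 6)/(x + 3)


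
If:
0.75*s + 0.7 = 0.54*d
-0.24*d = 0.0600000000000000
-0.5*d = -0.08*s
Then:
No Solution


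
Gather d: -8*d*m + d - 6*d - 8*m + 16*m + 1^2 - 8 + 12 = d*(-8*m - 5) + 8*m + 5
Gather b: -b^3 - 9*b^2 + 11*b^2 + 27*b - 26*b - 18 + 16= -b^3 + 2*b^2 + b - 2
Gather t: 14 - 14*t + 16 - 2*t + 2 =32 - 16*t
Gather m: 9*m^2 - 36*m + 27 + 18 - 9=9*m^2 - 36*m + 36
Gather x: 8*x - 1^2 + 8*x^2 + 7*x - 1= 8*x^2 + 15*x - 2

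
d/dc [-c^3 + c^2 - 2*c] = -3*c^2 + 2*c - 2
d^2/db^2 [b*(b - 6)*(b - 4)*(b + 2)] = 12*b^2 - 48*b + 8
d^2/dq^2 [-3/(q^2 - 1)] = 6*(-3*q^2 - 1)/(q^2 - 1)^3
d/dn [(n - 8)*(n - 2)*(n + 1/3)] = 3*n^2 - 58*n/3 + 38/3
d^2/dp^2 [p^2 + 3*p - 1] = 2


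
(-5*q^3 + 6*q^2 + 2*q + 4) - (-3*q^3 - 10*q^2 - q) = -2*q^3 + 16*q^2 + 3*q + 4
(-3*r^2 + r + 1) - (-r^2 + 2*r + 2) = -2*r^2 - r - 1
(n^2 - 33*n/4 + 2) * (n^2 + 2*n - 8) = n^4 - 25*n^3/4 - 45*n^2/2 + 70*n - 16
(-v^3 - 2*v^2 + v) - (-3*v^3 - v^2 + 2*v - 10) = 2*v^3 - v^2 - v + 10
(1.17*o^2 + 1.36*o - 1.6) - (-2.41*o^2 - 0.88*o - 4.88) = 3.58*o^2 + 2.24*o + 3.28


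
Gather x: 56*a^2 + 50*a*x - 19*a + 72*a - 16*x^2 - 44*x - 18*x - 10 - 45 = 56*a^2 + 53*a - 16*x^2 + x*(50*a - 62) - 55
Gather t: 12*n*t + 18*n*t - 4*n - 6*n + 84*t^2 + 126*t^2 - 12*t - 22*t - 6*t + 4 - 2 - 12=-10*n + 210*t^2 + t*(30*n - 40) - 10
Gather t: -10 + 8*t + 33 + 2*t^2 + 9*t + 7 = 2*t^2 + 17*t + 30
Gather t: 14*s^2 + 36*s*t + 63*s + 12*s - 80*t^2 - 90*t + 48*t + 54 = 14*s^2 + 75*s - 80*t^2 + t*(36*s - 42) + 54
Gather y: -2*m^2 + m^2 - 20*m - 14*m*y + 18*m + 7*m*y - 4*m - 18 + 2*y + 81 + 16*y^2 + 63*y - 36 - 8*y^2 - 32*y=-m^2 - 6*m + 8*y^2 + y*(33 - 7*m) + 27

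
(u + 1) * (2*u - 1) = 2*u^2 + u - 1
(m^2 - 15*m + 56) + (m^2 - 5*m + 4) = 2*m^2 - 20*m + 60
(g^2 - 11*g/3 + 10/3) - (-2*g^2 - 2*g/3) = 3*g^2 - 3*g + 10/3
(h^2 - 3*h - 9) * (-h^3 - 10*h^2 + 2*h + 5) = -h^5 - 7*h^4 + 41*h^3 + 89*h^2 - 33*h - 45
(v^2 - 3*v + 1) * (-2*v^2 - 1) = -2*v^4 + 6*v^3 - 3*v^2 + 3*v - 1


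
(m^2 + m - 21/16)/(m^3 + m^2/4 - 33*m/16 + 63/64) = 4/(4*m - 3)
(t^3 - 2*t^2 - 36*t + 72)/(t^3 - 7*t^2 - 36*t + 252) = (t - 2)/(t - 7)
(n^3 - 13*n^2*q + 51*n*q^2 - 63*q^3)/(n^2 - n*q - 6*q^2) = (n^2 - 10*n*q + 21*q^2)/(n + 2*q)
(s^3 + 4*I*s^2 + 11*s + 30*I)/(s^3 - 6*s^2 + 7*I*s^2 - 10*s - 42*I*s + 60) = (s - 3*I)/(s - 6)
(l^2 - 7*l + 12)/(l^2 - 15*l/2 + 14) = 2*(l - 3)/(2*l - 7)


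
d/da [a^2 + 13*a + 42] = 2*a + 13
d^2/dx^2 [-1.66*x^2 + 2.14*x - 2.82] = -3.32000000000000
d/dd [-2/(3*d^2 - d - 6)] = 2*(6*d - 1)/(-3*d^2 + d + 6)^2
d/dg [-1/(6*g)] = 1/(6*g^2)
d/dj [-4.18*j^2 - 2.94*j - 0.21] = -8.36*j - 2.94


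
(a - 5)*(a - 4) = a^2 - 9*a + 20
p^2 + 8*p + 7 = (p + 1)*(p + 7)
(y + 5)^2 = y^2 + 10*y + 25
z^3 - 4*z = z*(z - 2)*(z + 2)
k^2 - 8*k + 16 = (k - 4)^2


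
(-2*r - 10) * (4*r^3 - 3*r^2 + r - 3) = -8*r^4 - 34*r^3 + 28*r^2 - 4*r + 30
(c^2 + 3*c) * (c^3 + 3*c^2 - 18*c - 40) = c^5 + 6*c^4 - 9*c^3 - 94*c^2 - 120*c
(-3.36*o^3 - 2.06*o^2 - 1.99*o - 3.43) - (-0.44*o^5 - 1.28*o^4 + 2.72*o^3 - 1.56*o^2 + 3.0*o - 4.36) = 0.44*o^5 + 1.28*o^4 - 6.08*o^3 - 0.5*o^2 - 4.99*o + 0.93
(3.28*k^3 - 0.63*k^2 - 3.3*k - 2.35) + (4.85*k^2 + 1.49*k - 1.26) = 3.28*k^3 + 4.22*k^2 - 1.81*k - 3.61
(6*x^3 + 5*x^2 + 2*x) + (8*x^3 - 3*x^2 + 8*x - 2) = 14*x^3 + 2*x^2 + 10*x - 2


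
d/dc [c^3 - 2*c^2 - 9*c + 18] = 3*c^2 - 4*c - 9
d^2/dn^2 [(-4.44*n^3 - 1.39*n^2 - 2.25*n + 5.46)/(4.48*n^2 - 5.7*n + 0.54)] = (1.13686837721616e-13*n^4 - 428.335584*n^3 + 759.680352*n^2 - 811.668384*n + 313.711488)/(89.915392*n^6 - 343.20384*n^5 + 469.179648*n^4 - 267.92964*n^3 + 56.552904*n^2 - 4.98636*n + 0.157464)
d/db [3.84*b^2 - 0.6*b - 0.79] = 7.68*b - 0.6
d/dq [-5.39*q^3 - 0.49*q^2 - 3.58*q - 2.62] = -16.17*q^2 - 0.98*q - 3.58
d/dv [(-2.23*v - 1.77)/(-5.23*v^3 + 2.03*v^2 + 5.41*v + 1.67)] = (-23.3258*v^3 - 23.2444*v^2 + 7.1862*v + 5.8516)/(27.3529*v^6 - 21.2338*v^5 - 52.4677*v^4 + 4.4964*v^3 + 36.0483*v^2 + 18.0694*v + 2.7889)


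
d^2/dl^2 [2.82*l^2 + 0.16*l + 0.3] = 5.64000000000000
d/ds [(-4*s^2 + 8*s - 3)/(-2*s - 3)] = 2*(4*s^2 + 12*s - 15)/(4*s^2 + 12*s + 9)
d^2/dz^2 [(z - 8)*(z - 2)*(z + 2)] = 6*z - 16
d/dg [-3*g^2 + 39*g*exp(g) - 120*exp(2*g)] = 39*g*exp(g) - 6*g - 240*exp(2*g) + 39*exp(g)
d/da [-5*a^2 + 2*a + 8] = 2 - 10*a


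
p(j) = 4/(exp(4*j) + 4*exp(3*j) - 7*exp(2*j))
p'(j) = 4*(-4*exp(4*j) - 12*exp(3*j) + 14*exp(2*j))/(exp(4*j) + 4*exp(3*j) - 7*exp(2*j))^2 = 8*(-2*exp(2*j) - 6*exp(j) + 7)*exp(-2*j)/(exp(2*j) + 4*exp(j) - 7)^2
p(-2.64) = -117.07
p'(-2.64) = 228.98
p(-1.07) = -6.17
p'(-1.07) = 10.54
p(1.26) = 0.02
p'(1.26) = -0.07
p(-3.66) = -875.94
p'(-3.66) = 1738.63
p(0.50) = 0.64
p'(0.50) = -4.58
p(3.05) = 0.00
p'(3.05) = -0.00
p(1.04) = 0.04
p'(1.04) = -0.17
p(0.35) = 2.88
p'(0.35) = -46.24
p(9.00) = 0.00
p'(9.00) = 0.00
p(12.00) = 0.00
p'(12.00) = 0.00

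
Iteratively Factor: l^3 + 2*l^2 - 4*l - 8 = (l + 2)*(l^2 - 4) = (l + 2)^2*(l - 2)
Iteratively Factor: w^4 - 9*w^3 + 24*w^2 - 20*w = (w)*(w^3 - 9*w^2 + 24*w - 20) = w*(w - 5)*(w^2 - 4*w + 4) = w*(w - 5)*(w - 2)*(w - 2)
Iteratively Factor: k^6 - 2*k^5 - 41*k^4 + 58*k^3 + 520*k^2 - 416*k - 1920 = (k + 4)*(k^5 - 6*k^4 - 17*k^3 + 126*k^2 + 16*k - 480) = (k + 2)*(k + 4)*(k^4 - 8*k^3 - k^2 + 128*k - 240) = (k - 3)*(k + 2)*(k + 4)*(k^3 - 5*k^2 - 16*k + 80) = (k - 3)*(k + 2)*(k + 4)^2*(k^2 - 9*k + 20) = (k - 5)*(k - 3)*(k + 2)*(k + 4)^2*(k - 4)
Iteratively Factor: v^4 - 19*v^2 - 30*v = (v - 5)*(v^3 + 5*v^2 + 6*v) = (v - 5)*(v + 2)*(v^2 + 3*v) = (v - 5)*(v + 2)*(v + 3)*(v)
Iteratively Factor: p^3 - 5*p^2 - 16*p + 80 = (p + 4)*(p^2 - 9*p + 20) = (p - 5)*(p + 4)*(p - 4)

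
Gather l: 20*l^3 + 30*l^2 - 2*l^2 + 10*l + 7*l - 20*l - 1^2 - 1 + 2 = 20*l^3 + 28*l^2 - 3*l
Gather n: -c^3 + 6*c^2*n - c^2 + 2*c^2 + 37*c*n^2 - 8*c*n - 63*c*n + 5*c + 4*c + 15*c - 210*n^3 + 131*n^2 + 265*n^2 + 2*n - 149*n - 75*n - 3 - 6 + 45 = -c^3 + c^2 + 24*c - 210*n^3 + n^2*(37*c + 396) + n*(6*c^2 - 71*c - 222) + 36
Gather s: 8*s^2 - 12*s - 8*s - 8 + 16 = 8*s^2 - 20*s + 8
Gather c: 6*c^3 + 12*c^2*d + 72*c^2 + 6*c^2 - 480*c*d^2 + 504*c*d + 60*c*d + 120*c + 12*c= 6*c^3 + c^2*(12*d + 78) + c*(-480*d^2 + 564*d + 132)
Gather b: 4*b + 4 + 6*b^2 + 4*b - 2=6*b^2 + 8*b + 2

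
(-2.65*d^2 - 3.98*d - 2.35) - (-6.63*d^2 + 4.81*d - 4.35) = 3.98*d^2 - 8.79*d + 2.0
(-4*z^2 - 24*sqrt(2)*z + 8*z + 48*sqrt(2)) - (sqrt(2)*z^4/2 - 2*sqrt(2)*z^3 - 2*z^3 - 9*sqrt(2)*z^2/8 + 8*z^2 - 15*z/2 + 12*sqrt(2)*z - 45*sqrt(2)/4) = -sqrt(2)*z^4/2 + 2*z^3 + 2*sqrt(2)*z^3 - 12*z^2 + 9*sqrt(2)*z^2/8 - 36*sqrt(2)*z + 31*z/2 + 237*sqrt(2)/4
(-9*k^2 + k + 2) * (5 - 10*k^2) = 90*k^4 - 10*k^3 - 65*k^2 + 5*k + 10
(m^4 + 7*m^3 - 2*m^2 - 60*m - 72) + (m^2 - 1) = m^4 + 7*m^3 - m^2 - 60*m - 73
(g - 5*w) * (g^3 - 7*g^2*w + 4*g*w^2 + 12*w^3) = g^4 - 12*g^3*w + 39*g^2*w^2 - 8*g*w^3 - 60*w^4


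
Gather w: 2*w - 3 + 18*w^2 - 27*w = 18*w^2 - 25*w - 3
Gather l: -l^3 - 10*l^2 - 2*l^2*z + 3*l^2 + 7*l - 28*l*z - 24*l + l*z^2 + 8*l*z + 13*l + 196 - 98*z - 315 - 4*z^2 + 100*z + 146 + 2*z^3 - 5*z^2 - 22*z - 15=-l^3 + l^2*(-2*z - 7) + l*(z^2 - 20*z - 4) + 2*z^3 - 9*z^2 - 20*z + 12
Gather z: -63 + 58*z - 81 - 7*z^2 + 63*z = -7*z^2 + 121*z - 144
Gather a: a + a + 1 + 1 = 2*a + 2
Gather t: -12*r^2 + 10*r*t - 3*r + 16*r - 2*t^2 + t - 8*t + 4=-12*r^2 + 13*r - 2*t^2 + t*(10*r - 7) + 4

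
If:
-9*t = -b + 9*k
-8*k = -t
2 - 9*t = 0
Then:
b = 9/4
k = 1/36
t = 2/9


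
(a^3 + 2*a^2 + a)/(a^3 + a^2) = (a + 1)/a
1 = 1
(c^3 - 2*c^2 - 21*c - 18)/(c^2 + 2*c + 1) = (c^2 - 3*c - 18)/(c + 1)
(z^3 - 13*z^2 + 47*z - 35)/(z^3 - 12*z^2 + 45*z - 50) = (z^2 - 8*z + 7)/(z^2 - 7*z + 10)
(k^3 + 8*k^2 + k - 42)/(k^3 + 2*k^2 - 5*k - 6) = (k + 7)/(k + 1)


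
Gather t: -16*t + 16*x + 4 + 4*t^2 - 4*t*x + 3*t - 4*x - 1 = 4*t^2 + t*(-4*x - 13) + 12*x + 3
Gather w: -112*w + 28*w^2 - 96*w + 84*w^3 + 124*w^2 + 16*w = 84*w^3 + 152*w^2 - 192*w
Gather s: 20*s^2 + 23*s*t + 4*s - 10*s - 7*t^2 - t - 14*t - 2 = 20*s^2 + s*(23*t - 6) - 7*t^2 - 15*t - 2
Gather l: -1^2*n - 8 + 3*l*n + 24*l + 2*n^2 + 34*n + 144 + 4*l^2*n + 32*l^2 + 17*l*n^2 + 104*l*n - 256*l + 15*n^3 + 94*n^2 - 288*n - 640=l^2*(4*n + 32) + l*(17*n^2 + 107*n - 232) + 15*n^3 + 96*n^2 - 255*n - 504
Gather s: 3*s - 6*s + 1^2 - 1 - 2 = -3*s - 2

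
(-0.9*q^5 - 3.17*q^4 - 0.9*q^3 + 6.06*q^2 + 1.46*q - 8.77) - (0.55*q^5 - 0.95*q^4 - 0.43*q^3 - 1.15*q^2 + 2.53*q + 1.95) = -1.45*q^5 - 2.22*q^4 - 0.47*q^3 + 7.21*q^2 - 1.07*q - 10.72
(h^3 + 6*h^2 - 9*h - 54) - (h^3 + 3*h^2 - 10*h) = 3*h^2 + h - 54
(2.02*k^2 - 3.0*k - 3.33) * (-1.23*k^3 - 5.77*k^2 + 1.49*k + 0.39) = -2.4846*k^5 - 7.9654*k^4 + 24.4157*k^3 + 15.5319*k^2 - 6.1317*k - 1.2987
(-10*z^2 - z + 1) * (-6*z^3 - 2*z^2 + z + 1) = 60*z^5 + 26*z^4 - 14*z^3 - 13*z^2 + 1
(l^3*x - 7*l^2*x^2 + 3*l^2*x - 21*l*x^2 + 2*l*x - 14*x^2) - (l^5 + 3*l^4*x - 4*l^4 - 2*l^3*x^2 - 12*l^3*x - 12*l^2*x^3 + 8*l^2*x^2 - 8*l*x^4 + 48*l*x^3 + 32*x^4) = -l^5 - 3*l^4*x + 4*l^4 + 2*l^3*x^2 + 13*l^3*x + 12*l^2*x^3 - 15*l^2*x^2 + 3*l^2*x + 8*l*x^4 - 48*l*x^3 - 21*l*x^2 + 2*l*x - 32*x^4 - 14*x^2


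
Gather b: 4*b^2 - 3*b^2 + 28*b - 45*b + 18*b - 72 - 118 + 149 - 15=b^2 + b - 56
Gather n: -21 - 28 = -49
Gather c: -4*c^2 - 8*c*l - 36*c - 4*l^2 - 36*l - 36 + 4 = -4*c^2 + c*(-8*l - 36) - 4*l^2 - 36*l - 32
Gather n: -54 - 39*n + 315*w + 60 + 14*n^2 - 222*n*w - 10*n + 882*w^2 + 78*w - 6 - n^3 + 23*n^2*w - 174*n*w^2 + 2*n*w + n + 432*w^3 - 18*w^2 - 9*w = -n^3 + n^2*(23*w + 14) + n*(-174*w^2 - 220*w - 48) + 432*w^3 + 864*w^2 + 384*w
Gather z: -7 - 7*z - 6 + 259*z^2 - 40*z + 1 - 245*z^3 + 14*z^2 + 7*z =-245*z^3 + 273*z^2 - 40*z - 12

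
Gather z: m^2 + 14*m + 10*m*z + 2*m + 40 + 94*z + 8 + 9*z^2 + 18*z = m^2 + 16*m + 9*z^2 + z*(10*m + 112) + 48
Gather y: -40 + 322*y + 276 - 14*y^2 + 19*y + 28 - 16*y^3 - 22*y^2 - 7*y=-16*y^3 - 36*y^2 + 334*y + 264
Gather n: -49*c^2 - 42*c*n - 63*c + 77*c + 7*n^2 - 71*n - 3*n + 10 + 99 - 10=-49*c^2 + 14*c + 7*n^2 + n*(-42*c - 74) + 99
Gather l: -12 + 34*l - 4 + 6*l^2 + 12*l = 6*l^2 + 46*l - 16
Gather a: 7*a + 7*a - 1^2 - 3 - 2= 14*a - 6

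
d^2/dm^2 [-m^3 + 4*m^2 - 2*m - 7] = 8 - 6*m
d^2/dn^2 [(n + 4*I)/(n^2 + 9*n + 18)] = 2*((n + 4*I)*(2*n + 9)^2 - (3*n + 9 + 4*I)*(n^2 + 9*n + 18))/(n^2 + 9*n + 18)^3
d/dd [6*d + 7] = 6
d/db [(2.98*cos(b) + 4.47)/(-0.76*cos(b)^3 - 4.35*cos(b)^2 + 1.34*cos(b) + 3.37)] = -(4.5296*cos(b)^3 + 23.1546*cos(b)^2 + 38.889*cos(b) + 4.05280000000002)*sin(b)/(0.76*cos(b)^3 + 4.35*cos(b)^2 - 1.34*cos(b) - 3.37)^2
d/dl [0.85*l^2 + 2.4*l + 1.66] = 1.7*l + 2.4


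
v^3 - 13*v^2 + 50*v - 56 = (v - 7)*(v - 4)*(v - 2)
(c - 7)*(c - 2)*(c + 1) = c^3 - 8*c^2 + 5*c + 14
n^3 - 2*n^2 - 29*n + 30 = (n - 6)*(n - 1)*(n + 5)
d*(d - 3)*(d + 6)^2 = d^4 + 9*d^3 - 108*d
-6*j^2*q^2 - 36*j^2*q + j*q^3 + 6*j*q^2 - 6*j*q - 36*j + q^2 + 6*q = (-6*j + q)*(q + 6)*(j*q + 1)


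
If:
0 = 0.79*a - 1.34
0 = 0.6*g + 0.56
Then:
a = 1.70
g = -0.93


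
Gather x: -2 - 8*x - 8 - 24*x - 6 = -32*x - 16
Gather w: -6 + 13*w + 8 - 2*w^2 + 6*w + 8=-2*w^2 + 19*w + 10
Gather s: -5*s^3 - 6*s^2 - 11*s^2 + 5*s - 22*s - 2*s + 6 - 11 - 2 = -5*s^3 - 17*s^2 - 19*s - 7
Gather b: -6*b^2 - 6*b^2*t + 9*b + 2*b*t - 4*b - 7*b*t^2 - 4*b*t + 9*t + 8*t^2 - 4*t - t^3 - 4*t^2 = b^2*(-6*t - 6) + b*(-7*t^2 - 2*t + 5) - t^3 + 4*t^2 + 5*t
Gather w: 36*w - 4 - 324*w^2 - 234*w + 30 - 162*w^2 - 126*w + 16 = -486*w^2 - 324*w + 42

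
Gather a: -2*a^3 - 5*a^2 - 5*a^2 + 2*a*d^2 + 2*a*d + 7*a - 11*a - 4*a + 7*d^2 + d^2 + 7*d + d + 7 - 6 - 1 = -2*a^3 - 10*a^2 + a*(2*d^2 + 2*d - 8) + 8*d^2 + 8*d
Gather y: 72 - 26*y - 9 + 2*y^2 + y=2*y^2 - 25*y + 63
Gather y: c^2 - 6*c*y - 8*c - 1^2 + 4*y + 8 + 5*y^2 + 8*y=c^2 - 8*c + 5*y^2 + y*(12 - 6*c) + 7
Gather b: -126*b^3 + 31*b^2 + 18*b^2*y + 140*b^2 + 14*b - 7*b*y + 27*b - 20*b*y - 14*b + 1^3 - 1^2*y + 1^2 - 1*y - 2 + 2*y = -126*b^3 + b^2*(18*y + 171) + b*(27 - 27*y)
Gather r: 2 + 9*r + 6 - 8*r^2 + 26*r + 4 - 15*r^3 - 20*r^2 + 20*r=-15*r^3 - 28*r^2 + 55*r + 12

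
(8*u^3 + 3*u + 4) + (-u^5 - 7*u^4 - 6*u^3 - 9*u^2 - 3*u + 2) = -u^5 - 7*u^4 + 2*u^3 - 9*u^2 + 6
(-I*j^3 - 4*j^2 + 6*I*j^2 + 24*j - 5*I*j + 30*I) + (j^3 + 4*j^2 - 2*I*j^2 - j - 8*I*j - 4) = j^3 - I*j^3 + 4*I*j^2 + 23*j - 13*I*j - 4 + 30*I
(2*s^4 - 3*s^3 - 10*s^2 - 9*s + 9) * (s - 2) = 2*s^5 - 7*s^4 - 4*s^3 + 11*s^2 + 27*s - 18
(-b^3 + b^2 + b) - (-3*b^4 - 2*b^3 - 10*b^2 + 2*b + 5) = 3*b^4 + b^3 + 11*b^2 - b - 5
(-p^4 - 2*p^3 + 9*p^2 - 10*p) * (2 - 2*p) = 2*p^5 + 2*p^4 - 22*p^3 + 38*p^2 - 20*p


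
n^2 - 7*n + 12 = (n - 4)*(n - 3)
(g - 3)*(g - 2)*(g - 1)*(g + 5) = g^4 - g^3 - 19*g^2 + 49*g - 30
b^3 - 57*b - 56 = (b - 8)*(b + 1)*(b + 7)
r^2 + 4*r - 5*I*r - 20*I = (r + 4)*(r - 5*I)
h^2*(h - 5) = h^3 - 5*h^2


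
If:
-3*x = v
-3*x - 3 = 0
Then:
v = 3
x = -1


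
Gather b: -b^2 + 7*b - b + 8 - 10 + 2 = -b^2 + 6*b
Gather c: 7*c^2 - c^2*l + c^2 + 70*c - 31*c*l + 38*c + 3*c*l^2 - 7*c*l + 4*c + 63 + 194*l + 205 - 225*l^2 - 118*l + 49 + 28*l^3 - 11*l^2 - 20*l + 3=c^2*(8 - l) + c*(3*l^2 - 38*l + 112) + 28*l^3 - 236*l^2 + 56*l + 320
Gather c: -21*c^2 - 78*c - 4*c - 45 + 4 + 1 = -21*c^2 - 82*c - 40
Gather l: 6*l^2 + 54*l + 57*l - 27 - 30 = 6*l^2 + 111*l - 57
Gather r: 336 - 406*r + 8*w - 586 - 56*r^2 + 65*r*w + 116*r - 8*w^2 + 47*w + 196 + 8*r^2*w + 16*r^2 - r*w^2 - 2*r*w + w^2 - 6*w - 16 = r^2*(8*w - 40) + r*(-w^2 + 63*w - 290) - 7*w^2 + 49*w - 70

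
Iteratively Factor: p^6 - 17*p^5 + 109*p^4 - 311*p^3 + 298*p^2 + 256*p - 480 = (p - 3)*(p^5 - 14*p^4 + 67*p^3 - 110*p^2 - 32*p + 160) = (p - 3)*(p - 2)*(p^4 - 12*p^3 + 43*p^2 - 24*p - 80) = (p - 3)*(p - 2)*(p + 1)*(p^3 - 13*p^2 + 56*p - 80) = (p - 5)*(p - 3)*(p - 2)*(p + 1)*(p^2 - 8*p + 16) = (p - 5)*(p - 4)*(p - 3)*(p - 2)*(p + 1)*(p - 4)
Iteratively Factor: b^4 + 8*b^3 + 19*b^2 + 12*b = (b + 1)*(b^3 + 7*b^2 + 12*b) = (b + 1)*(b + 3)*(b^2 + 4*b) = (b + 1)*(b + 3)*(b + 4)*(b)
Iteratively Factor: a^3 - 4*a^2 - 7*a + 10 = (a + 2)*(a^2 - 6*a + 5) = (a - 1)*(a + 2)*(a - 5)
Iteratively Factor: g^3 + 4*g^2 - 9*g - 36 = (g + 4)*(g^2 - 9) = (g - 3)*(g + 4)*(g + 3)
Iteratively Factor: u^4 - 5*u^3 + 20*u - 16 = (u - 1)*(u^3 - 4*u^2 - 4*u + 16) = (u - 2)*(u - 1)*(u^2 - 2*u - 8) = (u - 2)*(u - 1)*(u + 2)*(u - 4)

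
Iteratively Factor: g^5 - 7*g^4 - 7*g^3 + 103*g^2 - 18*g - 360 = (g - 4)*(g^4 - 3*g^3 - 19*g^2 + 27*g + 90) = (g - 5)*(g - 4)*(g^3 + 2*g^2 - 9*g - 18) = (g - 5)*(g - 4)*(g - 3)*(g^2 + 5*g + 6) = (g - 5)*(g - 4)*(g - 3)*(g + 3)*(g + 2)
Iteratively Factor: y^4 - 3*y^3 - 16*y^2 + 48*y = (y + 4)*(y^3 - 7*y^2 + 12*y) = y*(y + 4)*(y^2 - 7*y + 12) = y*(y - 3)*(y + 4)*(y - 4)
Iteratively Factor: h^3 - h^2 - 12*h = (h - 4)*(h^2 + 3*h) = (h - 4)*(h + 3)*(h)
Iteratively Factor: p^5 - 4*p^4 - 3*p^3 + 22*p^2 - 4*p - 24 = (p + 2)*(p^4 - 6*p^3 + 9*p^2 + 4*p - 12) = (p - 2)*(p + 2)*(p^3 - 4*p^2 + p + 6) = (p - 2)*(p + 1)*(p + 2)*(p^2 - 5*p + 6) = (p - 3)*(p - 2)*(p + 1)*(p + 2)*(p - 2)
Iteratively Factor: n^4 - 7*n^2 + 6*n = (n + 3)*(n^3 - 3*n^2 + 2*n) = (n - 1)*(n + 3)*(n^2 - 2*n) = n*(n - 1)*(n + 3)*(n - 2)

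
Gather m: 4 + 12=16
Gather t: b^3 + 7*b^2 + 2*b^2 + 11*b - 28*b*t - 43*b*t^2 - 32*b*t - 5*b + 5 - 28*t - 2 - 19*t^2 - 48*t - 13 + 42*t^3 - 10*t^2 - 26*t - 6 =b^3 + 9*b^2 + 6*b + 42*t^3 + t^2*(-43*b - 29) + t*(-60*b - 102) - 16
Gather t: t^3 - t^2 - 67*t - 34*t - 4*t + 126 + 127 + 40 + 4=t^3 - t^2 - 105*t + 297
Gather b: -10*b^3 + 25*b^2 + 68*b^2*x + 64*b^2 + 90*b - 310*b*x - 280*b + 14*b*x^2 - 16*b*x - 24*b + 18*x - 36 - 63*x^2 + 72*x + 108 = -10*b^3 + b^2*(68*x + 89) + b*(14*x^2 - 326*x - 214) - 63*x^2 + 90*x + 72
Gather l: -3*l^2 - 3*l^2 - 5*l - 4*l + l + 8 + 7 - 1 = -6*l^2 - 8*l + 14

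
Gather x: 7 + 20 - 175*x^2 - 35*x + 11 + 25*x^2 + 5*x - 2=-150*x^2 - 30*x + 36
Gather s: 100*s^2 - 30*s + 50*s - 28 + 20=100*s^2 + 20*s - 8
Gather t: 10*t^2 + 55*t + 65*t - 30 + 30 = 10*t^2 + 120*t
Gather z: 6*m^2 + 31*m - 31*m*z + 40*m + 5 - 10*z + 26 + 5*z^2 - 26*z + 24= 6*m^2 + 71*m + 5*z^2 + z*(-31*m - 36) + 55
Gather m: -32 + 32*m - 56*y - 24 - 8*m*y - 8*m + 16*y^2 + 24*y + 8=m*(24 - 8*y) + 16*y^2 - 32*y - 48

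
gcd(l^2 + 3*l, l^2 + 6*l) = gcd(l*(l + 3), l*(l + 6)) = l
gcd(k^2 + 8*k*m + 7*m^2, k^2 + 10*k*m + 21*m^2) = k + 7*m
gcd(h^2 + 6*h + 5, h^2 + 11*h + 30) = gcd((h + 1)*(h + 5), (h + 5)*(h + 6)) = h + 5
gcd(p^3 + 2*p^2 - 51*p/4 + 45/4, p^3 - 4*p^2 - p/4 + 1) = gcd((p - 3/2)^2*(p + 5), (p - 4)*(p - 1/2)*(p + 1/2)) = 1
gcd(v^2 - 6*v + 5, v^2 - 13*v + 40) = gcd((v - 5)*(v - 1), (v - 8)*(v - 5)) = v - 5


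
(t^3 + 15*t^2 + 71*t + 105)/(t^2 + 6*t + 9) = (t^2 + 12*t + 35)/(t + 3)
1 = 1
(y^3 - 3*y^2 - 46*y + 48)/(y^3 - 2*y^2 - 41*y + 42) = (y - 8)/(y - 7)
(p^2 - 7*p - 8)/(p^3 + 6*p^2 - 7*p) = (p^2 - 7*p - 8)/(p*(p^2 + 6*p - 7))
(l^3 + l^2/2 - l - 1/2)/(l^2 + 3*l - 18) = (l^3 + l^2/2 - l - 1/2)/(l^2 + 3*l - 18)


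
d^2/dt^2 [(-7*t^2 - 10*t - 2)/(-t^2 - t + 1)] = 6*(t^3 + 9*t^2 + 12*t + 7)/(t^6 + 3*t^5 - 5*t^3 + 3*t - 1)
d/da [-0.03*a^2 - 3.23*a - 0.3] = -0.06*a - 3.23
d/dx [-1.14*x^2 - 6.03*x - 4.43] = -2.28*x - 6.03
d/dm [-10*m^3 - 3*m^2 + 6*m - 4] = -30*m^2 - 6*m + 6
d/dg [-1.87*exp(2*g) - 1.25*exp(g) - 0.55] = (-3.74*exp(g) - 1.25)*exp(g)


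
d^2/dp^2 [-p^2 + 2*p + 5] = -2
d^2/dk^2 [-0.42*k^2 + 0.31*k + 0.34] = -0.840000000000000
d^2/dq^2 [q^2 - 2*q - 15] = 2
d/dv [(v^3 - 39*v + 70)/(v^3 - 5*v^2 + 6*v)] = 5*(-v^2 + 14*v - 21)/(v^2*(v^2 - 6*v + 9))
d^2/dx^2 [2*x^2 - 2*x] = 4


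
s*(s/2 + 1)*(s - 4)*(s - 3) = s^4/2 - 5*s^3/2 - s^2 + 12*s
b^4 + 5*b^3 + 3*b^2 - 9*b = b*(b - 1)*(b + 3)^2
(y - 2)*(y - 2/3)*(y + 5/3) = y^3 - y^2 - 28*y/9 + 20/9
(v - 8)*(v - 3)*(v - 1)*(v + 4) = v^4 - 8*v^3 - 13*v^2 + 116*v - 96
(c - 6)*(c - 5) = c^2 - 11*c + 30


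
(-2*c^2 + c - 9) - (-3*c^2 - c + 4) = c^2 + 2*c - 13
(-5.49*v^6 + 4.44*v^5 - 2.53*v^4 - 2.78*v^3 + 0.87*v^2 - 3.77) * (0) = 0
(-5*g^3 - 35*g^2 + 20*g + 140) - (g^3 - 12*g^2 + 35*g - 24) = -6*g^3 - 23*g^2 - 15*g + 164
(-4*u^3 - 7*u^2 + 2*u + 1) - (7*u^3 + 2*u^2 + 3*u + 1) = -11*u^3 - 9*u^2 - u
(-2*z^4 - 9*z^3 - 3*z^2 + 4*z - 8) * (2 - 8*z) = 16*z^5 + 68*z^4 + 6*z^3 - 38*z^2 + 72*z - 16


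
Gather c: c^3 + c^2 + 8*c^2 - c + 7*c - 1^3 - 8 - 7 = c^3 + 9*c^2 + 6*c - 16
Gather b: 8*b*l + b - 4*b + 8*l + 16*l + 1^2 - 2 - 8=b*(8*l - 3) + 24*l - 9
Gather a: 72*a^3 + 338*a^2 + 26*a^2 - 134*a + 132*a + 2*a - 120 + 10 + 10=72*a^3 + 364*a^2 - 100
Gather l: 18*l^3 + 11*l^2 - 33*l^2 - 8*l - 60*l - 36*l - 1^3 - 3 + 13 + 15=18*l^3 - 22*l^2 - 104*l + 24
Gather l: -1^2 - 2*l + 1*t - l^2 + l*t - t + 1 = -l^2 + l*(t - 2)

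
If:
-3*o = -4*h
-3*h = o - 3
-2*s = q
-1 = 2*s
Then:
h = 9/13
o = 12/13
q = 1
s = -1/2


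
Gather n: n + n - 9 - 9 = 2*n - 18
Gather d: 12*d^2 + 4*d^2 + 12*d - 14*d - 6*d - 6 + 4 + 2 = 16*d^2 - 8*d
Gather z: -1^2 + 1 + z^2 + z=z^2 + z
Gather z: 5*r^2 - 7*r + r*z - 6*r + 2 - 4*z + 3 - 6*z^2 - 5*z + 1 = 5*r^2 - 13*r - 6*z^2 + z*(r - 9) + 6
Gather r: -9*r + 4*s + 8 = -9*r + 4*s + 8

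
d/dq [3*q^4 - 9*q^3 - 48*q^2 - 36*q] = 12*q^3 - 27*q^2 - 96*q - 36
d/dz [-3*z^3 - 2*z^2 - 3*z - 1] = -9*z^2 - 4*z - 3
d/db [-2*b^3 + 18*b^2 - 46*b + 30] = -6*b^2 + 36*b - 46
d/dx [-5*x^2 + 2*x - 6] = 2 - 10*x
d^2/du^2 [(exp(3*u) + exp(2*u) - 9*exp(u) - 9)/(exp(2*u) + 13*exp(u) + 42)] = (exp(6*u) + 39*exp(5*u) + 738*exp(4*u) + 6088*exp(3*u) + 19431*exp(2*u) + 11961*exp(u) - 10962)*exp(u)/(exp(6*u) + 39*exp(5*u) + 633*exp(4*u) + 5473*exp(3*u) + 26586*exp(2*u) + 68796*exp(u) + 74088)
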